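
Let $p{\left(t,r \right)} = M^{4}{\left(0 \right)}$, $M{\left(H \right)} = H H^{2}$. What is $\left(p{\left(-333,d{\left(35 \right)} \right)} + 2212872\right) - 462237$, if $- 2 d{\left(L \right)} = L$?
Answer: $1750635$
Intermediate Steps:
$d{\left(L \right)} = - \frac{L}{2}$
$M{\left(H \right)} = H^{3}$
$p{\left(t,r \right)} = 0$ ($p{\left(t,r \right)} = \left(0^{3}\right)^{4} = 0^{4} = 0$)
$\left(p{\left(-333,d{\left(35 \right)} \right)} + 2212872\right) - 462237 = \left(0 + 2212872\right) - 462237 = 2212872 - 462237 = 1750635$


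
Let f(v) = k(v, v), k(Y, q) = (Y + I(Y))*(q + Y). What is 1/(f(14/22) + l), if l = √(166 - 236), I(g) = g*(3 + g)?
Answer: 475167/10642091 - 1771561*I*√70/148989274 ≈ 0.04465 - 0.099483*I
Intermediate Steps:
k(Y, q) = (Y + q)*(Y + Y*(3 + Y)) (k(Y, q) = (Y + Y*(3 + Y))*(q + Y) = (Y + Y*(3 + Y))*(Y + q) = (Y + q)*(Y + Y*(3 + Y)))
f(v) = v*(2*v + 2*v*(3 + v)) (f(v) = v*(v + v + v*(3 + v) + v*(3 + v)) = v*(2*v + 2*v*(3 + v)))
l = I*√70 (l = √(-70) = I*√70 ≈ 8.3666*I)
1/(f(14/22) + l) = 1/(2*(14/22)²*(4 + 14/22) + I*√70) = 1/(2*(14*(1/22))²*(4 + 14*(1/22)) + I*√70) = 1/(2*(7/11)²*(4 + 7/11) + I*√70) = 1/(2*(49/121)*(51/11) + I*√70) = 1/(4998/1331 + I*√70)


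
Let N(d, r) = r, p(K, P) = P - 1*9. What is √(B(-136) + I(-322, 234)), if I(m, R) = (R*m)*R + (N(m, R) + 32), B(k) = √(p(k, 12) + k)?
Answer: √(-17631166 + I*√133) ≈ 0.e-3 + 4198.9*I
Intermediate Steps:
p(K, P) = -9 + P (p(K, P) = P - 9 = -9 + P)
B(k) = √(3 + k) (B(k) = √((-9 + 12) + k) = √(3 + k))
I(m, R) = 32 + R + m*R² (I(m, R) = (R*m)*R + (R + 32) = m*R² + (32 + R) = 32 + R + m*R²)
√(B(-136) + I(-322, 234)) = √(√(3 - 136) + (32 + 234 - 322*234²)) = √(√(-133) + (32 + 234 - 322*54756)) = √(I*√133 + (32 + 234 - 17631432)) = √(I*√133 - 17631166) = √(-17631166 + I*√133)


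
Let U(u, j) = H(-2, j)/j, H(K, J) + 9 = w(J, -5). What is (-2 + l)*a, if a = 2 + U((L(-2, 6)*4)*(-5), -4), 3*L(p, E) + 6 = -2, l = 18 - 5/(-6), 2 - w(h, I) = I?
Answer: 505/12 ≈ 42.083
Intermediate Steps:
w(h, I) = 2 - I
H(K, J) = -2 (H(K, J) = -9 + (2 - 1*(-5)) = -9 + (2 + 5) = -9 + 7 = -2)
l = 113/6 (l = 18 - 5*(-1)/6 = 18 - 1*(-5/6) = 18 + 5/6 = 113/6 ≈ 18.833)
L(p, E) = -8/3 (L(p, E) = -2 + (1/3)*(-2) = -2 - 2/3 = -8/3)
U(u, j) = -2/j
a = 5/2 (a = 2 - 2/(-4) = 2 - 2*(-1/4) = 2 + 1/2 = 5/2 ≈ 2.5000)
(-2 + l)*a = (-2 + 113/6)*(5/2) = (101/6)*(5/2) = 505/12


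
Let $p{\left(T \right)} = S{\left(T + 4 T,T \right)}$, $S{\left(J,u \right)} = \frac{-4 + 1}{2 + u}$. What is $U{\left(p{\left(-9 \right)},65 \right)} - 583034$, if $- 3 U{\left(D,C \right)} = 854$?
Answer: $- \frac{1749956}{3} \approx -5.8332 \cdot 10^{5}$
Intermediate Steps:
$S{\left(J,u \right)} = - \frac{3}{2 + u}$
$p{\left(T \right)} = - \frac{3}{2 + T}$
$U{\left(D,C \right)} = - \frac{854}{3}$ ($U{\left(D,C \right)} = \left(- \frac{1}{3}\right) 854 = - \frac{854}{3}$)
$U{\left(p{\left(-9 \right)},65 \right)} - 583034 = - \frac{854}{3} - 583034 = - \frac{1749956}{3}$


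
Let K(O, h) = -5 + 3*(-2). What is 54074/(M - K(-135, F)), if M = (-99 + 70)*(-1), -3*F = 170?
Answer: 27037/20 ≈ 1351.8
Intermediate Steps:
F = -170/3 (F = -⅓*170 = -170/3 ≈ -56.667)
M = 29 (M = -29*(-1) = 29)
K(O, h) = -11 (K(O, h) = -5 - 6 = -11)
54074/(M - K(-135, F)) = 54074/(29 - 1*(-11)) = 54074/(29 + 11) = 54074/40 = 54074*(1/40) = 27037/20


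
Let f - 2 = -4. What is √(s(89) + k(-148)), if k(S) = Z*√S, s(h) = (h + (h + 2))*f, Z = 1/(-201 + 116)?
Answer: √(-2601000 - 170*I*√37)/85 ≈ 0.0037716 - 18.974*I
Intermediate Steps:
f = -2 (f = 2 - 4 = -2)
Z = -1/85 (Z = 1/(-85) = -1/85 ≈ -0.011765)
s(h) = -4 - 4*h (s(h) = (h + (h + 2))*(-2) = (h + (2 + h))*(-2) = (2 + 2*h)*(-2) = -4 - 4*h)
k(S) = -√S/85
√(s(89) + k(-148)) = √((-4 - 4*89) - 2*I*√37/85) = √((-4 - 356) - 2*I*√37/85) = √(-360 - 2*I*√37/85)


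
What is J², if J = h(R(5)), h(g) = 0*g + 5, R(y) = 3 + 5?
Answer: 25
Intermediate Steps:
R(y) = 8
h(g) = 5 (h(g) = 0 + 5 = 5)
J = 5
J² = 5² = 25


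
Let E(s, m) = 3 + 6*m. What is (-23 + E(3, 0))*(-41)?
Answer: 820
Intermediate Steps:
(-23 + E(3, 0))*(-41) = (-23 + (3 + 6*0))*(-41) = (-23 + (3 + 0))*(-41) = (-23 + 3)*(-41) = -20*(-41) = 820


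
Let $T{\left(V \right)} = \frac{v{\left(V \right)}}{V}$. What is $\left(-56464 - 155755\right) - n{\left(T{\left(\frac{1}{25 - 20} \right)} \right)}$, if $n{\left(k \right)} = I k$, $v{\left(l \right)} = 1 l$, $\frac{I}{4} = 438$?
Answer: $-213971$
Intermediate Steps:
$I = 1752$ ($I = 4 \cdot 438 = 1752$)
$v{\left(l \right)} = l$
$T{\left(V \right)} = 1$ ($T{\left(V \right)} = \frac{V}{V} = 1$)
$n{\left(k \right)} = 1752 k$
$\left(-56464 - 155755\right) - n{\left(T{\left(\frac{1}{25 - 20} \right)} \right)} = \left(-56464 - 155755\right) - 1752 \cdot 1 = \left(-56464 - 155755\right) - 1752 = -212219 - 1752 = -213971$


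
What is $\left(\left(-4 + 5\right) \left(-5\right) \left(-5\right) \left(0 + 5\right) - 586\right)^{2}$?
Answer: $212521$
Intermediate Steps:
$\left(\left(-4 + 5\right) \left(-5\right) \left(-5\right) \left(0 + 5\right) - 586\right)^{2} = \left(1 \left(-5\right) \left(-5\right) 5 - 586\right)^{2} = \left(\left(-5\right) \left(-5\right) 5 - 586\right)^{2} = \left(25 \cdot 5 - 586\right)^{2} = \left(125 - 586\right)^{2} = \left(-461\right)^{2} = 212521$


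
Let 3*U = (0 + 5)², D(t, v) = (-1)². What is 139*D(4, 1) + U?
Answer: 442/3 ≈ 147.33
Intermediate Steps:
D(t, v) = 1
U = 25/3 (U = (0 + 5)²/3 = (⅓)*5² = (⅓)*25 = 25/3 ≈ 8.3333)
139*D(4, 1) + U = 139*1 + 25/3 = 139 + 25/3 = 442/3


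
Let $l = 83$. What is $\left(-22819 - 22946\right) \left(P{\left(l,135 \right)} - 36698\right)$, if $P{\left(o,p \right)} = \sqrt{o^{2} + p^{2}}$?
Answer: $1679483970 - 45765 \sqrt{25114} \approx 1.6722 \cdot 10^{9}$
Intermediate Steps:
$\left(-22819 - 22946\right) \left(P{\left(l,135 \right)} - 36698\right) = \left(-22819 - 22946\right) \left(\sqrt{83^{2} + 135^{2}} - 36698\right) = - 45765 \left(\sqrt{6889 + 18225} - 36698\right) = - 45765 \left(\sqrt{25114} - 36698\right) = - 45765 \left(-36698 + \sqrt{25114}\right) = 1679483970 - 45765 \sqrt{25114}$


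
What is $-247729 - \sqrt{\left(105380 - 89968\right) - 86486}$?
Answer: $-247729 - i \sqrt{71074} \approx -2.4773 \cdot 10^{5} - 266.6 i$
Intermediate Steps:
$-247729 - \sqrt{\left(105380 - 89968\right) - 86486} = -247729 - \sqrt{15412 - 86486} = -247729 - \sqrt{-71074} = -247729 - i \sqrt{71074}$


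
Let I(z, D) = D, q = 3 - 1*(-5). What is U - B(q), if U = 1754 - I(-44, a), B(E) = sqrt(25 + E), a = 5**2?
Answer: 1729 - sqrt(33) ≈ 1723.3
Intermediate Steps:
q = 8 (q = 3 + 5 = 8)
a = 25
U = 1729 (U = 1754 - 1*25 = 1754 - 25 = 1729)
U - B(q) = 1729 - sqrt(25 + 8) = 1729 - sqrt(33)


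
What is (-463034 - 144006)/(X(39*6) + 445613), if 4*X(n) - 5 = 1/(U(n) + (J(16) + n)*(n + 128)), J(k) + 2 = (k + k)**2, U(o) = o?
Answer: -157797793280/115835769149 ≈ -1.3623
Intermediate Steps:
J(k) = -2 + 4*k**2 (J(k) = -2 + (k + k)**2 = -2 + (2*k)**2 = -2 + 4*k**2)
X(n) = 5/4 + 1/(4*(n + (128 + n)*(1022 + n))) (X(n) = 5/4 + 1/(4*(n + ((-2 + 4*16**2) + n)*(n + 128))) = 5/4 + 1/(4*(n + ((-2 + 4*256) + n)*(128 + n))) = 5/4 + 1/(4*(n + ((-2 + 1024) + n)*(128 + n))) = 5/4 + 1/(4*(n + (1022 + n)*(128 + n))) = 5/4 + 1/(4*(n + (128 + n)*(1022 + n))))
(-463034 - 144006)/(X(39*6) + 445613) = (-463034 - 144006)/((654081 + 5*(39*6)**2 + 5755*(39*6))/(4*(130816 + (39*6)**2 + 1151*(39*6))) + 445613) = -607040/((654081 + 5*234**2 + 5755*234)/(4*(130816 + 234**2 + 1151*234)) + 445613) = -607040/((654081 + 5*54756 + 1346670)/(4*(130816 + 54756 + 269334)) + 445613) = -607040/((1/4)*(654081 + 273780 + 1346670)/454906 + 445613) = -607040/((1/4)*(1/454906)*2274531 + 445613) = -607040/(2274531/1819624 + 445613) = -607040/810850384043/1819624 = -607040*1819624/810850384043 = -157797793280/115835769149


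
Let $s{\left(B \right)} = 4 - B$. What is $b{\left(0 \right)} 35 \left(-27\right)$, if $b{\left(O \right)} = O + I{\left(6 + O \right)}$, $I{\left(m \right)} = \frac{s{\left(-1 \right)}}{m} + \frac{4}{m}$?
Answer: $- \frac{2835}{2} \approx -1417.5$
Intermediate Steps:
$I{\left(m \right)} = \frac{9}{m}$ ($I{\left(m \right)} = \frac{4 - -1}{m} + \frac{4}{m} = \frac{4 + 1}{m} + \frac{4}{m} = \frac{5}{m} + \frac{4}{m} = \frac{9}{m}$)
$b{\left(O \right)} = O + \frac{9}{6 + O}$
$b{\left(0 \right)} 35 \left(-27\right) = \frac{9 + 0 \left(6 + 0\right)}{6 + 0} \cdot 35 \left(-27\right) = \frac{9 + 0 \cdot 6}{6} \cdot 35 \left(-27\right) = \frac{9 + 0}{6} \cdot 35 \left(-27\right) = \frac{1}{6} \cdot 9 \cdot 35 \left(-27\right) = \frac{3}{2} \cdot 35 \left(-27\right) = \frac{105}{2} \left(-27\right) = - \frac{2835}{2}$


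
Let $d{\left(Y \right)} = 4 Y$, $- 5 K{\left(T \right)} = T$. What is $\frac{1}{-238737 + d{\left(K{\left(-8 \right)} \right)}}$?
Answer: $- \frac{5}{1193653} \approx -4.1888 \cdot 10^{-6}$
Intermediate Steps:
$K{\left(T \right)} = - \frac{T}{5}$
$\frac{1}{-238737 + d{\left(K{\left(-8 \right)} \right)}} = \frac{1}{-238737 + 4 \left(\left(- \frac{1}{5}\right) \left(-8\right)\right)} = \frac{1}{-238737 + 4 \cdot \frac{8}{5}} = \frac{1}{-238737 + \frac{32}{5}} = \frac{1}{- \frac{1193653}{5}} = - \frac{5}{1193653}$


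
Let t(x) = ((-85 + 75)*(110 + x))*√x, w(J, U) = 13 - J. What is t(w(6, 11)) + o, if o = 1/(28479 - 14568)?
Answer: 1/13911 - 1170*√7 ≈ -3095.5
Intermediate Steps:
t(x) = √x*(-1100 - 10*x) (t(x) = (-10*(110 + x))*√x = (-1100 - 10*x)*√x = √x*(-1100 - 10*x))
o = 1/13911 ≈ 7.1886e-5
t(w(6, 11)) + o = 10*√(13 - 1*6)*(-110 - (13 - 1*6)) + 1/13911 = 10*√(13 - 6)*(-110 - (13 - 6)) + 1/13911 = 10*√7*(-110 - 1*7) + 1/13911 = 10*√7*(-110 - 7) + 1/13911 = 10*√7*(-117) + 1/13911 = -1170*√7 + 1/13911 = 1/13911 - 1170*√7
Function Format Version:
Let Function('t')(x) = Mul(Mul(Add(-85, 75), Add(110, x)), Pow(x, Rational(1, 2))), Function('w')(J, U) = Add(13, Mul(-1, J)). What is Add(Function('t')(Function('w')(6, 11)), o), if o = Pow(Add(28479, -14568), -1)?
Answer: Add(Rational(1, 13911), Mul(-1170, Pow(7, Rational(1, 2)))) ≈ -3095.5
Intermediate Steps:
Function('t')(x) = Mul(Pow(x, Rational(1, 2)), Add(-1100, Mul(-10, x))) (Function('t')(x) = Mul(Mul(-10, Add(110, x)), Pow(x, Rational(1, 2))) = Mul(Add(-1100, Mul(-10, x)), Pow(x, Rational(1, 2))) = Mul(Pow(x, Rational(1, 2)), Add(-1100, Mul(-10, x))))
o = Rational(1, 13911) (o = Pow(13911, -1) = Rational(1, 13911) ≈ 7.1886e-5)
Add(Function('t')(Function('w')(6, 11)), o) = Add(Mul(10, Pow(Add(13, Mul(-1, 6)), Rational(1, 2)), Add(-110, Mul(-1, Add(13, Mul(-1, 6))))), Rational(1, 13911)) = Add(Mul(10, Pow(Add(13, -6), Rational(1, 2)), Add(-110, Mul(-1, Add(13, -6)))), Rational(1, 13911)) = Add(Mul(10, Pow(7, Rational(1, 2)), Add(-110, Mul(-1, 7))), Rational(1, 13911)) = Add(Mul(10, Pow(7, Rational(1, 2)), Add(-110, -7)), Rational(1, 13911)) = Add(Mul(10, Pow(7, Rational(1, 2)), -117), Rational(1, 13911)) = Add(Mul(-1170, Pow(7, Rational(1, 2))), Rational(1, 13911)) = Add(Rational(1, 13911), Mul(-1170, Pow(7, Rational(1, 2))))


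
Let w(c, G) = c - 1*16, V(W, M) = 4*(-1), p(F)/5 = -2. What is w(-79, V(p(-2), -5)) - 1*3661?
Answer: -3756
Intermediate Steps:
p(F) = -10 (p(F) = 5*(-2) = -10)
V(W, M) = -4
w(c, G) = -16 + c (w(c, G) = c - 16 = -16 + c)
w(-79, V(p(-2), -5)) - 1*3661 = (-16 - 79) - 1*3661 = -95 - 3661 = -3756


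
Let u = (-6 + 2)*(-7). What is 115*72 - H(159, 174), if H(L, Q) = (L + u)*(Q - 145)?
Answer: 2857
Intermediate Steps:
u = 28 (u = -4*(-7) = 28)
H(L, Q) = (-145 + Q)*(28 + L) (H(L, Q) = (L + 28)*(Q - 145) = (28 + L)*(-145 + Q) = (-145 + Q)*(28 + L))
115*72 - H(159, 174) = 115*72 - (-4060 - 145*159 + 28*174 + 159*174) = 8280 - (-4060 - 23055 + 4872 + 27666) = 8280 - 1*5423 = 8280 - 5423 = 2857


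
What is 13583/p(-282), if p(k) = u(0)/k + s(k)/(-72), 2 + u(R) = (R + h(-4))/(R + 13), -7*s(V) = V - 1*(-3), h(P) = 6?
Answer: -1394267784/56263 ≈ -24781.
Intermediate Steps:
s(V) = -3/7 - V/7 (s(V) = -(V - 1*(-3))/7 = -(V + 3)/7 = -(3 + V)/7 = -3/7 - V/7)
u(R) = -2 + (6 + R)/(13 + R) (u(R) = -2 + (R + 6)/(R + 13) = -2 + (6 + R)/(13 + R))
p(k) = 1/168 - 20/(13*k) + k/504 (p(k) = ((-20 - 1*0)/(13 + 0))/k + (-3/7 - k/7)/(-72) = ((-20 + 0)/13)/k + (-3/7 - k/7)*(-1/72) = ((1/13)*(-20))/k + (1/168 + k/504) = -20/(13*k) + (1/168 + k/504) = 1/168 - 20/(13*k) + k/504)
13583/p(-282) = 13583/(((1/6552)*(-10080 + 13*(-282)*(3 - 282))/(-282))) = 13583/(((1/6552)*(-1/282)*(-10080 + 13*(-282)*(-279)))) = 13583/(((1/6552)*(-1/282)*(-10080 + 1022814))) = 13583/(((1/6552)*(-1/282)*1012734)) = 13583/(-56263/102648) = 13583*(-102648/56263) = -1394267784/56263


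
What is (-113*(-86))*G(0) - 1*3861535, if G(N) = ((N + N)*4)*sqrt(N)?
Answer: -3861535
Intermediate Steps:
G(N) = 8*N**(3/2) (G(N) = ((2*N)*4)*sqrt(N) = (8*N)*sqrt(N) = 8*N**(3/2))
(-113*(-86))*G(0) - 1*3861535 = (-113*(-86))*(8*0**(3/2)) - 1*3861535 = 9718*(8*0) - 3861535 = 9718*0 - 3861535 = 0 - 3861535 = -3861535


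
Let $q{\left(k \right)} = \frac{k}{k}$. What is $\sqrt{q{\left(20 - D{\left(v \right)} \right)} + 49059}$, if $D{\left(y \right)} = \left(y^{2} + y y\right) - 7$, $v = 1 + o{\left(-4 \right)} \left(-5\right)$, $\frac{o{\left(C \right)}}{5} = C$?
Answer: $2 \sqrt{12265} \approx 221.49$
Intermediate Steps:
$o{\left(C \right)} = 5 C$
$v = 101$ ($v = 1 + 5 \left(-4\right) \left(-5\right) = 1 - -100 = 1 + 100 = 101$)
$D{\left(y \right)} = -7 + 2 y^{2}$ ($D{\left(y \right)} = \left(y^{2} + y^{2}\right) - 7 = 2 y^{2} - 7 = -7 + 2 y^{2}$)
$q{\left(k \right)} = 1$
$\sqrt{q{\left(20 - D{\left(v \right)} \right)} + 49059} = \sqrt{1 + 49059} = \sqrt{49060} = 2 \sqrt{12265}$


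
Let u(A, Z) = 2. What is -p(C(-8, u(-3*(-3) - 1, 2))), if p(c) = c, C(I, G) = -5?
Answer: 5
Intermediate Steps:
-p(C(-8, u(-3*(-3) - 1, 2))) = -1*(-5) = 5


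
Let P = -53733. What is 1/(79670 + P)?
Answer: 1/25937 ≈ 3.8555e-5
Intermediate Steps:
1/(79670 + P) = 1/(79670 - 53733) = 1/25937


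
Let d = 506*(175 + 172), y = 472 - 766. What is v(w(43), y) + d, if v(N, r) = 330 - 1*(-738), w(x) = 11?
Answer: 176650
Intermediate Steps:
y = -294
v(N, r) = 1068 (v(N, r) = 330 + 738 = 1068)
d = 175582 (d = 506*347 = 175582)
v(w(43), y) + d = 1068 + 175582 = 176650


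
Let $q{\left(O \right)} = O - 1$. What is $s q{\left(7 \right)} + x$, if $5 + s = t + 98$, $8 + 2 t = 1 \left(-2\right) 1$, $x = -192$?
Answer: $336$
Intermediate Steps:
$q{\left(O \right)} = -1 + O$ ($q{\left(O \right)} = O - 1 = -1 + O$)
$t = -5$ ($t = -4 + \frac{1 \left(-2\right) 1}{2} = -4 + \frac{\left(-2\right) 1}{2} = -4 + \frac{1}{2} \left(-2\right) = -4 - 1 = -5$)
$s = 88$ ($s = -5 + \left(-5 + 98\right) = -5 + 93 = 88$)
$s q{\left(7 \right)} + x = 88 \left(-1 + 7\right) - 192 = 88 \cdot 6 - 192 = 528 - 192 = 336$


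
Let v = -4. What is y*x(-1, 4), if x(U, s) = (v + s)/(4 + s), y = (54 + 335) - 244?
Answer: 0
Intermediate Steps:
y = 145 (y = 389 - 244 = 145)
x(U, s) = (-4 + s)/(4 + s)
y*x(-1, 4) = 145*((-4 + 4)/(4 + 4)) = 145*(0/8) = 145*((⅛)*0) = 145*0 = 0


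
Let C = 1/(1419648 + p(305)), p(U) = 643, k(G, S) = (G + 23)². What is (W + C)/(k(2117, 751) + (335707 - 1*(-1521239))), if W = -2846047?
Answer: -2021107469838/4570884177443 ≈ -0.44217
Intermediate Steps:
k(G, S) = (23 + G)²
C = 1/1420291 (C = 1/(1419648 + 643) = 1/1420291 ≈ 7.0408e-7)
(W + C)/(k(2117, 751) + (335707 - 1*(-1521239))) = (-2846047 + 1/1420291)/((23 + 2117)² + (335707 - 1*(-1521239))) = -4042214939676/(1420291*(2140² + (335707 + 1521239))) = -4042214939676/(1420291*(4579600 + 1856946)) = -4042214939676/1420291/6436546 = -4042214939676/1420291*1/6436546 = -2021107469838/4570884177443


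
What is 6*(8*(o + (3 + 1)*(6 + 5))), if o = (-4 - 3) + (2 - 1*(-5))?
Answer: 2112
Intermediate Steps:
o = 0 (o = -7 + (2 + 5) = -7 + 7 = 0)
6*(8*(o + (3 + 1)*(6 + 5))) = 6*(8*(0 + (3 + 1)*(6 + 5))) = 6*(8*(0 + 4*11)) = 6*(8*(0 + 44)) = 6*(8*44) = 6*352 = 2112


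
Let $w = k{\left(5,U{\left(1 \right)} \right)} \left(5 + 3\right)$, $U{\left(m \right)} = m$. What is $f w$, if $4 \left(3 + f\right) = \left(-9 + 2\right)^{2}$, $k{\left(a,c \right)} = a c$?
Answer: $370$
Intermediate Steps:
$f = \frac{37}{4}$ ($f = -3 + \frac{\left(-9 + 2\right)^{2}}{4} = -3 + \frac{\left(-7\right)^{2}}{4} = -3 + \frac{1}{4} \cdot 49 = -3 + \frac{49}{4} = \frac{37}{4} \approx 9.25$)
$w = 40$ ($w = 5 \cdot 1 \left(5 + 3\right) = 5 \cdot 8 = 40$)
$f w = \frac{37}{4} \cdot 40 = 370$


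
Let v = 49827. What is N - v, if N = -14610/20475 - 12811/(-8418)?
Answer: -2765851901/55510 ≈ -49826.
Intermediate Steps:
N = 44869/55510 (N = -14610*1/20475 - 12811*(-1/8418) = -974/1365 + 557/366 = 44869/55510 ≈ 0.80830)
N - v = 44869/55510 - 1*49827 = 44869/55510 - 49827 = -2765851901/55510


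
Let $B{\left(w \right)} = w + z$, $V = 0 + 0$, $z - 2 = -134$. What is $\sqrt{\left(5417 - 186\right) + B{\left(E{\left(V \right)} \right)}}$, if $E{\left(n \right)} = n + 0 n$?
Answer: $\sqrt{5099} \approx 71.407$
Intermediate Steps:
$z = -132$ ($z = 2 - 134 = -132$)
$V = 0$
$E{\left(n \right)} = n$ ($E{\left(n \right)} = n + 0 = n$)
$B{\left(w \right)} = -132 + w$ ($B{\left(w \right)} = w - 132 = -132 + w$)
$\sqrt{\left(5417 - 186\right) + B{\left(E{\left(V \right)} \right)}} = \sqrt{\left(5417 - 186\right) + \left(-132 + 0\right)} = \sqrt{\left(5417 - 186\right) - 132} = \sqrt{5231 - 132} = \sqrt{5099}$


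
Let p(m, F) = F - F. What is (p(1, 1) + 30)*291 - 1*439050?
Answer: -430320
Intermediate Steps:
p(m, F) = 0
(p(1, 1) + 30)*291 - 1*439050 = (0 + 30)*291 - 1*439050 = 30*291 - 439050 = 8730 - 439050 = -430320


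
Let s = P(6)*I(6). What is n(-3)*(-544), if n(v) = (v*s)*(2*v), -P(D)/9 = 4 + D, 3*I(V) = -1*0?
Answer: 0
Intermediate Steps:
I(V) = 0 (I(V) = (-1*0)/3 = (⅓)*0 = 0)
P(D) = -36 - 9*D (P(D) = -9*(4 + D) = -36 - 9*D)
s = 0 (s = (-36 - 9*6)*0 = (-36 - 54)*0 = -90*0 = 0)
n(v) = 0 (n(v) = (v*0)*(2*v) = 0*(2*v) = 0)
n(-3)*(-544) = 0*(-544) = 0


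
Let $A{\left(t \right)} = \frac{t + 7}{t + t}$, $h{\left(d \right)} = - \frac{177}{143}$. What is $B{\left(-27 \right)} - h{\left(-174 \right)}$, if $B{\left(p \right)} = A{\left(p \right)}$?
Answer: $\frac{6209}{3861} \approx 1.6081$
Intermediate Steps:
$h{\left(d \right)} = - \frac{177}{143}$ ($h{\left(d \right)} = \left(-177\right) \frac{1}{143} = - \frac{177}{143}$)
$A{\left(t \right)} = \frac{7 + t}{2 t}$
$B{\left(p \right)} = \frac{7 + p}{2 p}$
$B{\left(-27 \right)} - h{\left(-174 \right)} = \frac{7 - 27}{2 \left(-27\right)} - - \frac{177}{143} = \frac{1}{2} \left(- \frac{1}{27}\right) \left(-20\right) + \frac{177}{143} = \frac{10}{27} + \frac{177}{143} = \frac{6209}{3861}$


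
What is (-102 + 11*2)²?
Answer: 6400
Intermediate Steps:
(-102 + 11*2)² = (-102 + 22)² = (-80)² = 6400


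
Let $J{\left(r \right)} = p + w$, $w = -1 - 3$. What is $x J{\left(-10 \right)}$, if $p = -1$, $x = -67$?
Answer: $335$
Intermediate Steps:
$w = -4$ ($w = -1 - 3 = -4$)
$J{\left(r \right)} = -5$ ($J{\left(r \right)} = -1 - 4 = -5$)
$x J{\left(-10 \right)} = \left(-67\right) \left(-5\right) = 335$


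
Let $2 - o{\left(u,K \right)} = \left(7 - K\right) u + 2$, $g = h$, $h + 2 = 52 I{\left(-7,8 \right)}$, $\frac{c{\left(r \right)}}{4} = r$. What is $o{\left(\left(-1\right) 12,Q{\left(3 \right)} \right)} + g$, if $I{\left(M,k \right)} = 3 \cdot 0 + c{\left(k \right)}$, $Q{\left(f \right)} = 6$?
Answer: $1674$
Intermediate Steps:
$c{\left(r \right)} = 4 r$
$I{\left(M,k \right)} = 4 k$ ($I{\left(M,k \right)} = 3 \cdot 0 + 4 k = 0 + 4 k = 4 k$)
$h = 1662$ ($h = -2 + 52 \cdot 4 \cdot 8 = -2 + 52 \cdot 32 = -2 + 1664 = 1662$)
$g = 1662$
$o{\left(u,K \right)} = - u \left(7 - K\right)$ ($o{\left(u,K \right)} = 2 - \left(\left(7 - K\right) u + 2\right) = 2 - \left(u \left(7 - K\right) + 2\right) = 2 - \left(2 + u \left(7 - K\right)\right) = - u \left(7 - K\right)$)
$o{\left(\left(-1\right) 12,Q{\left(3 \right)} \right)} + g = \left(-1\right) 12 \left(-7 + 6\right) + 1662 = \left(-12\right) \left(-1\right) + 1662 = 12 + 1662 = 1674$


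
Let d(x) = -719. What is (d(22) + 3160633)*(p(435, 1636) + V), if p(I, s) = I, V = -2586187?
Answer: -8170753945328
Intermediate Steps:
(d(22) + 3160633)*(p(435, 1636) + V) = (-719 + 3160633)*(435 - 2586187) = 3159914*(-2585752) = -8170753945328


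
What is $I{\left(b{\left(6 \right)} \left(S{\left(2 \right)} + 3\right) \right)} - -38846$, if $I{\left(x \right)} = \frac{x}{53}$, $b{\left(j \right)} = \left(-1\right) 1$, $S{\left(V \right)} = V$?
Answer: $\frac{2058833}{53} \approx 38846.0$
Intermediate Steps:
$b{\left(j \right)} = -1$
$I{\left(x \right)} = \frac{x}{53}$ ($I{\left(x \right)} = x \frac{1}{53} = \frac{x}{53}$)
$I{\left(b{\left(6 \right)} \left(S{\left(2 \right)} + 3\right) \right)} - -38846 = \frac{\left(-1\right) \left(2 + 3\right)}{53} - -38846 = \frac{\left(-1\right) 5}{53} + 38846 = \frac{1}{53} \left(-5\right) + 38846 = - \frac{5}{53} + 38846 = \frac{2058833}{53}$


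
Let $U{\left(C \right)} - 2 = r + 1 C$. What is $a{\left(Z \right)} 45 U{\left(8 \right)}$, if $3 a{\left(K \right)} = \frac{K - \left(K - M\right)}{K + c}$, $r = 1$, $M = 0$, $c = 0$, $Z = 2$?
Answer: $0$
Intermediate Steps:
$U{\left(C \right)} = 3 + C$ ($U{\left(C \right)} = 2 + \left(1 + 1 C\right) = 2 + \left(1 + C\right) = 3 + C$)
$a{\left(K \right)} = 0$ ($a{\left(K \right)} = \frac{\left(K + \left(0 - K\right)\right) \frac{1}{K + 0}}{3} = \frac{\left(K - K\right) \frac{1}{K}}{3} = \frac{0 \frac{1}{K}}{3} = \frac{1}{3} \cdot 0 = 0$)
$a{\left(Z \right)} 45 U{\left(8 \right)} = 0 \cdot 45 \left(3 + 8\right) = 0 \cdot 11 = 0$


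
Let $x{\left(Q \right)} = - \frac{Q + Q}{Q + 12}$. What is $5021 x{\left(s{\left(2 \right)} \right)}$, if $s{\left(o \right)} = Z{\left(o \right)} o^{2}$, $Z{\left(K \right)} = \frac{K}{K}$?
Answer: $- \frac{5021}{2} \approx -2510.5$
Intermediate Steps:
$Z{\left(K \right)} = 1$
$s{\left(o \right)} = o^{2}$ ($s{\left(o \right)} = 1 o^{2} = o^{2}$)
$x{\left(Q \right)} = - \frac{2 Q}{12 + Q}$
$5021 x{\left(s{\left(2 \right)} \right)} = 5021 \left(- \frac{2 \cdot 2^{2}}{12 + 2^{2}}\right) = 5021 \left(\left(-2\right) 4 \frac{1}{12 + 4}\right) = 5021 \left(\left(-2\right) 4 \cdot \frac{1}{16}\right) = 5021 \left(- \frac{1}{2}\right) = - \frac{5021}{2}$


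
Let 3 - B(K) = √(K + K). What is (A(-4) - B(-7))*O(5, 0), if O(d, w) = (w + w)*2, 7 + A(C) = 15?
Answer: 0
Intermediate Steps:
B(K) = 3 - √2*√K (B(K) = 3 - √(K + K) = 3 - √(2*K) = 3 - √2*√K)
A(C) = 8 (A(C) = -7 + 15 = 8)
O(d, w) = 4*w (O(d, w) = (2*w)*2 = 4*w)
(A(-4) - B(-7))*O(5, 0) = (8 - (3 - √2*√(-7)))*(4*0) = (8 - (3 - √2*I*√7))*0 = (8 - (3 - I*√14))*0 = (8 + (-3 + I*√14))*0 = (5 + I*√14)*0 = 0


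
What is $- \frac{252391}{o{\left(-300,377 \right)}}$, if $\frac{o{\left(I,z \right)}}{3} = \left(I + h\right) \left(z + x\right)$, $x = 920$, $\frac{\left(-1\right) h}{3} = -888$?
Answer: $- \frac{252391}{9198324} \approx -0.027439$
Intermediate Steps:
$h = 2664$ ($h = \left(-3\right) \left(-888\right) = 2664$)
$o{\left(I,z \right)} = 3 \left(920 + z\right) \left(2664 + I\right)$ ($o{\left(I,z \right)} = 3 \left(I + 2664\right) \left(z + 920\right) = 3 \left(2664 + I\right) \left(920 + z\right) = 3 \left(920 + z\right) \left(2664 + I\right)$)
$- \frac{252391}{o{\left(-300,377 \right)}} = - \frac{252391}{7352640 + 2760 \left(-300\right) + 7992 \cdot 377 + 3 \left(-300\right) 377} = - \frac{252391}{7352640 - 828000 + 3012984 - 339300} = - \frac{252391}{9198324}$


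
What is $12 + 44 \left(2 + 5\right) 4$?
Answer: $1244$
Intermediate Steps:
$12 + 44 \left(2 + 5\right) 4 = 12 + 44 \cdot 7 \cdot 4 = 12 + 44 \cdot 28 = 12 + 1232 = 1244$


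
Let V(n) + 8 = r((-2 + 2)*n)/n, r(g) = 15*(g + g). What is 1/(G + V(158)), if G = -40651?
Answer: -1/40659 ≈ -2.4595e-5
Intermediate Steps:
r(g) = 30*g (r(g) = 15*(2*g) = 30*g)
V(n) = -8 (V(n) = -8 + (30*((-2 + 2)*n))/n = -8 + (30*(0*n))/n = -8 + (30*0)/n = -8 + 0/n = -8 + 0 = -8)
1/(G + V(158)) = 1/(-40651 - 8) = 1/(-40659) = -1/40659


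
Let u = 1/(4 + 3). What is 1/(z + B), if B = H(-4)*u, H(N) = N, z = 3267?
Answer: 7/22865 ≈ 0.00030614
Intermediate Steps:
u = 1/7 ≈ 0.14286
B = -4/7 (B = -4*1/7 = -4/7 ≈ -0.57143)
1/(z + B) = 1/(3267 - 4/7) = 1/(22865/7) = 7/22865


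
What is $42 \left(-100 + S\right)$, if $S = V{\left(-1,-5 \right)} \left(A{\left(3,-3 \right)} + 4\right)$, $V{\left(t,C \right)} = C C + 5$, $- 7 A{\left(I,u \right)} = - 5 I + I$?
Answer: $3000$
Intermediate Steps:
$A{\left(I,u \right)} = \frac{4 I}{7}$ ($A{\left(I,u \right)} = - \frac{- 5 I + I}{7} = - \frac{\left(-4\right) I}{7} = \frac{4 I}{7}$)
$V{\left(t,C \right)} = 5 + C^{2}$ ($V{\left(t,C \right)} = C^{2} + 5 = 5 + C^{2}$)
$S = \frac{1200}{7}$ ($S = \left(5 + \left(-5\right)^{2}\right) \left(\frac{4}{7} \cdot 3 + 4\right) = \left(5 + 25\right) \left(\frac{12}{7} + 4\right) = 30 \cdot \frac{40}{7} = \frac{1200}{7} \approx 171.43$)
$42 \left(-100 + S\right) = 42 \left(-100 + \frac{1200}{7}\right) = 42 \cdot \frac{500}{7} = 3000$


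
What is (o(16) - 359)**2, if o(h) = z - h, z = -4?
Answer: 143641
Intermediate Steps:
o(h) = -4 - h
(o(16) - 359)**2 = ((-4 - 1*16) - 359)**2 = ((-4 - 16) - 359)**2 = (-20 - 359)**2 = (-379)**2 = 143641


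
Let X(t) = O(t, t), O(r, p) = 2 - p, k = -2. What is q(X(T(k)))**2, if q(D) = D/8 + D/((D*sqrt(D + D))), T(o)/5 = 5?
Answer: 12135/1472 + I*sqrt(46)/8 ≈ 8.2439 + 0.84779*I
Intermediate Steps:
T(o) = 25 (T(o) = 5*5 = 25)
X(t) = 2 - t
q(D) = D/8 + sqrt(2)/(2*sqrt(D)) (q(D) = D*(1/8) + D/((D*sqrt(2*D))) = D/8 + D/((D*(sqrt(2)*sqrt(D)))) = D/8 + D/((sqrt(2)*D**(3/2))) = D/8 + D*(sqrt(2)/(2*D**(3/2))) = D/8 + sqrt(2)/(2*sqrt(D)))
q(X(T(k)))**2 = ((2 - 1*25)/8 + sqrt(2)/(2*sqrt(2 - 1*25)))**2 = ((2 - 25)/8 + sqrt(2)/(2*sqrt(2 - 25)))**2 = ((1/8)*(-23) + sqrt(2)/(2*sqrt(-23)))**2 = (-23/8 + sqrt(2)*(-I*sqrt(23)/23)/2)**2 = (-23/8 - I*sqrt(46)/46)**2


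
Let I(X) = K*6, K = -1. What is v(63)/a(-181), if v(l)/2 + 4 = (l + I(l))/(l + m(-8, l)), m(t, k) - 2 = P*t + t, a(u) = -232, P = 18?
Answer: 135/3364 ≈ 0.040131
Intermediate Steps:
m(t, k) = 2 + 19*t (m(t, k) = 2 + (18*t + t) = 2 + 19*t)
I(X) = -6 (I(X) = -1*6 = -6)
v(l) = -8 + 2*(-6 + l)/(-150 + l) (v(l) = -8 + 2*((l - 6)/(l + (2 + 19*(-8)))) = -8 + 2*((-6 + l)/(l + (2 - 152))) = -8 + 2*((-6 + l)/(l - 150)) = -8 + 2*((-6 + l)/(-150 + l)) = -8 + 2*(-6 + l)/(-150 + l))
v(63)/a(-181) = (6*(198 - 1*63)/(-150 + 63))/(-232) = (6*(198 - 63)/(-87))*(-1/232) = (6*(-1/87)*135)*(-1/232) = -270/29*(-1/232) = 135/3364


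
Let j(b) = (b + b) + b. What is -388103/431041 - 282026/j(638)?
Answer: -61153799104/412506237 ≈ -148.25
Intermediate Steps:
j(b) = 3*b (j(b) = 2*b + b = 3*b)
-388103/431041 - 282026/j(638) = -388103/431041 - 282026/(3*638) = -388103*1/431041 - 282026/1914 = -388103/431041 - 282026*1/1914 = -388103/431041 - 141013/957 = -61153799104/412506237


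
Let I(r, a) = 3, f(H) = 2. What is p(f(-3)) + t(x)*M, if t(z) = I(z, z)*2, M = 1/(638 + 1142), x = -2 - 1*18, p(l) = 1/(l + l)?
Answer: 451/1780 ≈ 0.25337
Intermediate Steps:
p(l) = 1/(2*l)
x = -20 (x = -2 - 18 = -20)
M = 1/1780 ≈ 0.00056180
t(z) = 6 (t(z) = 3*2 = 6)
p(f(-3)) + t(x)*M = (1/2)/2 + 6*(1/1780) = (1/2)*(1/2) + 3/890 = 1/4 + 3/890 = 451/1780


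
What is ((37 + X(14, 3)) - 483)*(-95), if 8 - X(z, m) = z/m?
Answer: 126160/3 ≈ 42053.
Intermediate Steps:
X(z, m) = 8 - z/m
((37 + X(14, 3)) - 483)*(-95) = ((37 + (8 - 1*14/3)) - 483)*(-95) = ((37 + (8 - 1*14*⅓)) - 483)*(-95) = ((37 + (8 - 14/3)) - 483)*(-95) = ((37 + 10/3) - 483)*(-95) = (121/3 - 483)*(-95) = -1328/3*(-95) = 126160/3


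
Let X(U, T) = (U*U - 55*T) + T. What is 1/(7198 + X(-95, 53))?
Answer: 1/13361 ≈ 7.4845e-5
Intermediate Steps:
X(U, T) = U² - 54*T (X(U, T) = (U² - 55*T) + T = U² - 54*T)
1/(7198 + X(-95, 53)) = 1/(7198 + ((-95)² - 54*53)) = 1/(7198 + (9025 - 2862)) = 1/(7198 + 6163) = 1/13361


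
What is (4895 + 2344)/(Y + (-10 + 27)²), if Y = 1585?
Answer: 7239/1874 ≈ 3.8629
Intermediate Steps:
(4895 + 2344)/(Y + (-10 + 27)²) = (4895 + 2344)/(1585 + (-10 + 27)²) = 7239/(1585 + 17²) = 7239/(1585 + 289) = 7239/1874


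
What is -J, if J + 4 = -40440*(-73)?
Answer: -2952116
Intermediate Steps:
J = 2952116 (J = -4 - 40440*(-73) = -4 + 2952120 = 2952116)
-J = -1*2952116 = -2952116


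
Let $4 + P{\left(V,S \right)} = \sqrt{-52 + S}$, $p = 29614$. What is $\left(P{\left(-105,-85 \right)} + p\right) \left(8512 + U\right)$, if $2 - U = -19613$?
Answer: $832840470 + 28127 i \sqrt{137} \approx 8.3284 \cdot 10^{8} + 3.2922 \cdot 10^{5} i$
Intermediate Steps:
$U = 19615$ ($U = 2 - -19613 = 2 + 19613 = 19615$)
$P{\left(V,S \right)} = -4 + \sqrt{-52 + S}$
$\left(P{\left(-105,-85 \right)} + p\right) \left(8512 + U\right) = \left(\left(-4 + \sqrt{-52 - 85}\right) + 29614\right) \left(8512 + 19615\right) = \left(\left(-4 + \sqrt{-137}\right) + 29614\right) 28127 = \left(\left(-4 + i \sqrt{137}\right) + 29614\right) 28127 = \left(29610 + i \sqrt{137}\right) 28127 = 832840470 + 28127 i \sqrt{137}$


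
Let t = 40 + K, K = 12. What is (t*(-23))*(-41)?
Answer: 49036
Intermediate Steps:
t = 52 (t = 40 + 12 = 52)
(t*(-23))*(-41) = (52*(-23))*(-41) = -1196*(-41) = 49036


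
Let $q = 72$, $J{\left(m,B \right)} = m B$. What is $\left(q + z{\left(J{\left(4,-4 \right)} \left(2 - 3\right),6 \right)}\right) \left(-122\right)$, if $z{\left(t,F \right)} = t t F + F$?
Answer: $-196908$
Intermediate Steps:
$J{\left(m,B \right)} = B m$
$z{\left(t,F \right)} = F + F t^{2}$ ($z{\left(t,F \right)} = t^{2} F + F = F t^{2} + F = F + F t^{2}$)
$\left(q + z{\left(J{\left(4,-4 \right)} \left(2 - 3\right),6 \right)}\right) \left(-122\right) = \left(72 + 6 \left(1 + \left(\left(-4\right) 4 \left(2 - 3\right)\right)^{2}\right)\right) \left(-122\right) = \left(72 + 6 \left(1 + \left(- 16 \left(2 - 3\right)\right)^{2}\right)\right) \left(-122\right) = \left(72 + 6 \left(1 + \left(\left(-16\right) \left(-1\right)\right)^{2}\right)\right) \left(-122\right) = \left(72 + 6 \left(1 + 16^{2}\right)\right) \left(-122\right) = \left(72 + 6 \left(1 + 256\right)\right) \left(-122\right) = \left(72 + 6 \cdot 257\right) \left(-122\right) = \left(72 + 1542\right) \left(-122\right) = 1614 \left(-122\right) = -196908$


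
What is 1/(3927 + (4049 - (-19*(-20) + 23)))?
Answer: 1/7573 ≈ 0.00013205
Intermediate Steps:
1/(3927 + (4049 - (-19*(-20) + 23))) = 1/(3927 + (4049 - (380 + 23))) = 1/(3927 + (4049 - 1*403)) = 1/(3927 + (4049 - 403)) = 1/(3927 + 3646) = 1/7573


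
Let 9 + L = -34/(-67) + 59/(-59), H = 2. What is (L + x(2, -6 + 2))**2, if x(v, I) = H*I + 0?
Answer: 1373584/4489 ≈ 305.99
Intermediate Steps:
x(v, I) = 2*I (x(v, I) = 2*I + 0 = 2*I)
L = -636/67 (L = -9 + (-34/(-67) + 59/(-59)) = -9 + (-34*(-1/67) + 59*(-1/59)) = -9 + (34/67 - 1) = -9 - 33/67 = -636/67 ≈ -9.4925)
(L + x(2, -6 + 2))**2 = (-636/67 + 2*(-6 + 2))**2 = (-636/67 + 2*(-4))**2 = (-636/67 - 8)**2 = (-1172/67)**2 = 1373584/4489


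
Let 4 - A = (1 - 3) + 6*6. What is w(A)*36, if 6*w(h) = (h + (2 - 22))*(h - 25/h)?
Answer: 8750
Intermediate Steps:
A = -30 (A = 4 - ((1 - 3) + 6*6) = 4 - (-2 + 36) = 4 - 1*34 = 4 - 34 = -30)
w(h) = (-20 + h)*(h - 25/h)/6 (w(h) = ((h + (2 - 22))*(h - 25/h))/6 = ((h - 20)*(h - 25/h))/6 = ((-20 + h)*(h - 25/h))/6 = (-20 + h)*(h - 25/h)/6)
w(A)*36 = ((1/6)*(500 - 1*(-30)*(25 - 1*(-30)**2 + 20*(-30)))/(-30))*36 = ((1/6)*(-1/30)*(500 - 1*(-30)*(25 - 1*900 - 600)))*36 = ((1/6)*(-1/30)*(500 - 1*(-30)*(25 - 900 - 600)))*36 = ((1/6)*(-1/30)*(500 - 1*(-30)*(-1475)))*36 = ((1/6)*(-1/30)*(500 - 44250))*36 = ((1/6)*(-1/30)*(-43750))*36 = (4375/18)*36 = 8750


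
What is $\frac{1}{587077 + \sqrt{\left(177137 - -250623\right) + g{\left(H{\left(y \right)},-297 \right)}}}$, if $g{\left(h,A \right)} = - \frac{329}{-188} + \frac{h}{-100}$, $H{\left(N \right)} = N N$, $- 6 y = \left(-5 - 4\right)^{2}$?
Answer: $\frac{234830800}{137863590467629} - \frac{20 \sqrt{171103971}}{137863590467629} \approx 1.7015 \cdot 10^{-6}$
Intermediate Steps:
$y = - \frac{27}{2}$ ($y = - \frac{\left(-5 - 4\right)^{2}}{6} = - \frac{\left(-9\right)^{2}}{6} = \left(- \frac{1}{6}\right) 81 = - \frac{27}{2} \approx -13.5$)
$H{\left(N \right)} = N^{2}$
$g{\left(h,A \right)} = \frac{7}{4} - \frac{h}{100}$ ($g{\left(h,A \right)} = \left(-329\right) \left(- \frac{1}{188}\right) + h \left(- \frac{1}{100}\right) = \frac{7}{4} - \frac{h}{100}$)
$\frac{1}{587077 + \sqrt{\left(177137 - -250623\right) + g{\left(H{\left(y \right)},-297 \right)}}} = \frac{1}{587077 + \sqrt{\left(177137 - -250623\right) + \left(\frac{7}{4} - \frac{\left(- \frac{27}{2}\right)^{2}}{100}\right)}} = \frac{1}{587077 + \sqrt{\left(177137 + 250623\right) + \left(\frac{7}{4} - \frac{729}{400}\right)}} = \frac{1}{587077 + \sqrt{427760 + \left(\frac{7}{4} - \frac{729}{400}\right)}} = \frac{1}{587077 + \sqrt{427760 - \frac{29}{400}}} = \frac{1}{587077 + \sqrt{\frac{171103971}{400}}} = \frac{1}{587077 + \frac{\sqrt{171103971}}{20}}$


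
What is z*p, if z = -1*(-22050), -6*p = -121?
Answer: 444675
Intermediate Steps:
p = 121/6 (p = -⅙*(-121) = 121/6 ≈ 20.167)
z = 22050
z*p = 22050*(121/6) = 444675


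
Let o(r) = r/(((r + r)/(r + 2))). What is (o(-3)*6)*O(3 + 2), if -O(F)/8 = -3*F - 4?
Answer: -456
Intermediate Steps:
O(F) = 32 + 24*F (O(F) = -8*(-3*F - 4) = -8*(-4 - 3*F) = 32 + 24*F)
o(r) = 1 + r/2 (o(r) = r/(((2*r)/(2 + r))) = r/((2*r/(2 + r))) = r*((2 + r)/(2*r)) = 1 + r/2)
(o(-3)*6)*O(3 + 2) = ((1 + (½)*(-3))*6)*(32 + 24*(3 + 2)) = ((1 - 3/2)*6)*(32 + 24*5) = (-½*6)*(32 + 120) = -3*152 = -456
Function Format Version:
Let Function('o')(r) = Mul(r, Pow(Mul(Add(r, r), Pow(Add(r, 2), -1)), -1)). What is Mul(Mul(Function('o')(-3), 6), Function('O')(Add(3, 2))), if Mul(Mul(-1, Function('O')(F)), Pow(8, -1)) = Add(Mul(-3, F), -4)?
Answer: -456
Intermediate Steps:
Function('O')(F) = Add(32, Mul(24, F)) (Function('O')(F) = Mul(-8, Add(Mul(-3, F), -4)) = Mul(-8, Add(-4, Mul(-3, F))) = Add(32, Mul(24, F)))
Function('o')(r) = Add(1, Mul(Rational(1, 2), r)) (Function('o')(r) = Mul(r, Pow(Mul(Mul(2, r), Pow(Add(2, r), -1)), -1)) = Mul(r, Pow(Mul(2, r, Pow(Add(2, r), -1)), -1)) = Mul(r, Mul(Rational(1, 2), Pow(r, -1), Add(2, r))) = Add(1, Mul(Rational(1, 2), r)))
Mul(Mul(Function('o')(-3), 6), Function('O')(Add(3, 2))) = Mul(Mul(Add(1, Mul(Rational(1, 2), -3)), 6), Add(32, Mul(24, Add(3, 2)))) = Mul(Mul(Add(1, Rational(-3, 2)), 6), Add(32, Mul(24, 5))) = Mul(Mul(Rational(-1, 2), 6), Add(32, 120)) = Mul(-3, 152) = -456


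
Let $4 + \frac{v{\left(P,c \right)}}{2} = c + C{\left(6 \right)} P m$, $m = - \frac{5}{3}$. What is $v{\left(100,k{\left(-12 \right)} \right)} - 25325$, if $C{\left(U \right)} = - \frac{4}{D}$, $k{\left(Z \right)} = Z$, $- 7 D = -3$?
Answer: $- \frac{200213}{9} \approx -22246.0$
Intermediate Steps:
$D = \frac{3}{7}$ ($D = \left(- \frac{1}{7}\right) \left(-3\right) = \frac{3}{7} \approx 0.42857$)
$m = - \frac{5}{3}$ ($m = \left(-5\right) \frac{1}{3} = - \frac{5}{3} \approx -1.6667$)
$C{\left(U \right)} = - \frac{28}{3}$ ($C{\left(U \right)} = - \frac{4}{\frac{3}{7}} = \left(-4\right) \frac{7}{3} = - \frac{28}{3}$)
$v{\left(P,c \right)} = -8 + 2 c + \frac{280 P}{9}$ ($v{\left(P,c \right)} = -8 + 2 \left(c + - \frac{28 P}{3} \left(- \frac{5}{3}\right)\right) = -8 + 2 \left(c + \frac{140 P}{9}\right) = -8 + \left(2 c + \frac{280 P}{9}\right) = -8 + 2 c + \frac{280 P}{9}$)
$v{\left(100,k{\left(-12 \right)} \right)} - 25325 = \left(-8 + 2 \left(-12\right) + \frac{280}{9} \cdot 100\right) - 25325 = \left(-8 - 24 + \frac{28000}{9}\right) - 25325 = \frac{27712}{9} - 25325 = - \frac{200213}{9}$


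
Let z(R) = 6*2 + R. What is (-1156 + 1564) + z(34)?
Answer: 454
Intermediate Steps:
z(R) = 12 + R
(-1156 + 1564) + z(34) = (-1156 + 1564) + (12 + 34) = 408 + 46 = 454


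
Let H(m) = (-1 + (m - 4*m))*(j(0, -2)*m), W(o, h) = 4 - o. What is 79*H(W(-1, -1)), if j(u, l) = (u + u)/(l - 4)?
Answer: 0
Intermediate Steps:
j(u, l) = 2*u/(-4 + l) (j(u, l) = (2*u)/(-4 + l) = 2*u/(-4 + l))
H(m) = 0 (H(m) = (-1 + (m - 4*m))*((2*0/(-4 - 2))*m) = (-1 - 3*m)*((2*0/(-6))*m) = (-1 - 3*m)*((2*0*(-⅙))*m) = (-1 - 3*m)*(0*m) = (-1 - 3*m)*0 = 0)
79*H(W(-1, -1)) = 79*0 = 0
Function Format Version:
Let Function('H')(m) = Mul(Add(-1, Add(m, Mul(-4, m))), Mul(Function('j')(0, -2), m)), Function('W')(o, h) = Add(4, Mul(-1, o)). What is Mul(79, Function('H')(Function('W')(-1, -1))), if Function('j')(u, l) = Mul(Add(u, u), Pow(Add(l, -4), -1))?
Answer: 0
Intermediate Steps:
Function('j')(u, l) = Mul(2, u, Pow(Add(-4, l), -1)) (Function('j')(u, l) = Mul(Mul(2, u), Pow(Add(-4, l), -1)) = Mul(2, u, Pow(Add(-4, l), -1)))
Function('H')(m) = 0 (Function('H')(m) = Mul(Add(-1, Add(m, Mul(-4, m))), Mul(Mul(2, 0, Pow(Add(-4, -2), -1)), m)) = Mul(Add(-1, Mul(-3, m)), Mul(Mul(2, 0, Pow(-6, -1)), m)) = Mul(Add(-1, Mul(-3, m)), Mul(Mul(2, 0, Rational(-1, 6)), m)) = Mul(Add(-1, Mul(-3, m)), Mul(0, m)) = Mul(Add(-1, Mul(-3, m)), 0) = 0)
Mul(79, Function('H')(Function('W')(-1, -1))) = Mul(79, 0) = 0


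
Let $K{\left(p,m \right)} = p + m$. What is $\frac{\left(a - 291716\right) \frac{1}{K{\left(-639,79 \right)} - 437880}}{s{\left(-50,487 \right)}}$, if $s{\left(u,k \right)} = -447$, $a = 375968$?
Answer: $\frac{7021}{16331890} \approx 0.0004299$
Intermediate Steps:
$K{\left(p,m \right)} = m + p$
$\frac{\left(a - 291716\right) \frac{1}{K{\left(-639,79 \right)} - 437880}}{s{\left(-50,487 \right)}} = \frac{\left(375968 - 291716\right) \frac{1}{\left(79 - 639\right) - 437880}}{-447} = \frac{84252}{-560 - 437880} \left(- \frac{1}{447}\right) = \frac{84252}{-438440} \left(- \frac{1}{447}\right) = 84252 \left(- \frac{1}{438440}\right) \left(- \frac{1}{447}\right) = \left(- \frac{21063}{109610}\right) \left(- \frac{1}{447}\right) = \frac{7021}{16331890}$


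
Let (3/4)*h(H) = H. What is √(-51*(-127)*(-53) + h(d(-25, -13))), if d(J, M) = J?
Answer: I*√3089829/3 ≈ 585.93*I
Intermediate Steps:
h(H) = 4*H/3
√(-51*(-127)*(-53) + h(d(-25, -13))) = √(-51*(-127)*(-53) + (4/3)*(-25)) = √(6477*(-53) - 100/3) = √(-343281 - 100/3) = √(-1029943/3) = I*√3089829/3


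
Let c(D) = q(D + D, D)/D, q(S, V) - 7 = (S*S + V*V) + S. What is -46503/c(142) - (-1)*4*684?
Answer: 270036270/101111 ≈ 2670.7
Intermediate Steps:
q(S, V) = 7 + S + S² + V² (q(S, V) = 7 + ((S*S + V*V) + S) = 7 + ((S² + V²) + S) = 7 + (S + S² + V²) = 7 + S + S² + V²)
c(D) = (7 + 2*D + 5*D²)/D (c(D) = (7 + (D + D) + (D + D)² + D²)/D = (7 + 2*D + (2*D)² + D²)/D = (7 + 2*D + 4*D² + D²)/D = (7 + 2*D + 5*D²)/D)
-46503/c(142) - (-1)*4*684 = -46503/(2 + 5*142 + 7/142) - (-1)*4*684 = -46503/(2 + 710 + 7*(1/142)) - (-1)*2736 = -46503/(2 + 710 + 7/142) - 1*(-2736) = -46503/101111/142 + 2736 = -46503*142/101111 + 2736 = -6603426/101111 + 2736 = 270036270/101111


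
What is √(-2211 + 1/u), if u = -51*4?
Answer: 7*I*√469455/102 ≈ 47.021*I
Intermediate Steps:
u = -204
√(-2211 + 1/u) = √(-2211 + 1/(-204)) = √(-2211 - 1/204) = √(-451045/204) = 7*I*√469455/102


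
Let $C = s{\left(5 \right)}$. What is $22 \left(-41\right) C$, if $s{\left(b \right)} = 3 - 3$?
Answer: $0$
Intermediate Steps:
$s{\left(b \right)} = 0$ ($s{\left(b \right)} = 3 - 3 = 0$)
$C = 0$
$22 \left(-41\right) C = 22 \left(-41\right) 0 = \left(-902\right) 0 = 0$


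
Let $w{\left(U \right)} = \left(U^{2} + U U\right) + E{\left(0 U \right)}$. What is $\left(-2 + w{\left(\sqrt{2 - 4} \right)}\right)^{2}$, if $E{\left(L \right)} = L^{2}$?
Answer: $36$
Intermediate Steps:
$w{\left(U \right)} = 2 U^{2}$ ($w{\left(U \right)} = \left(U^{2} + U U\right) + \left(0 U\right)^{2} = \left(U^{2} + U^{2}\right) + 0^{2} = 2 U^{2} + 0 = 2 U^{2}$)
$\left(-2 + w{\left(\sqrt{2 - 4} \right)}\right)^{2} = \left(-2 + 2 \left(\sqrt{2 - 4}\right)^{2}\right)^{2} = \left(-2 + 2 \left(\sqrt{-2}\right)^{2}\right)^{2} = \left(-2 + 2 \left(i \sqrt{2}\right)^{2}\right)^{2} = \left(-2 + 2 \left(-2\right)\right)^{2} = \left(-2 - 4\right)^{2} = \left(-6\right)^{2} = 36$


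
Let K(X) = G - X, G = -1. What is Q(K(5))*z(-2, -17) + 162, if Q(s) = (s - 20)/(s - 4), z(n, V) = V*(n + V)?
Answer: 5009/5 ≈ 1001.8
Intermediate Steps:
z(n, V) = V*(V + n)
K(X) = -1 - X
Q(s) = (-20 + s)/(-4 + s)
Q(K(5))*z(-2, -17) + 162 = ((-20 + (-1 - 1*5))/(-4 + (-1 - 1*5)))*(-17*(-17 - 2)) + 162 = ((-20 + (-1 - 5))/(-4 + (-1 - 5)))*(-17*(-19)) + 162 = ((-20 - 6)/(-4 - 6))*323 + 162 = (-26/(-10))*323 + 162 = -1/10*(-26)*323 + 162 = (13/5)*323 + 162 = 4199/5 + 162 = 5009/5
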